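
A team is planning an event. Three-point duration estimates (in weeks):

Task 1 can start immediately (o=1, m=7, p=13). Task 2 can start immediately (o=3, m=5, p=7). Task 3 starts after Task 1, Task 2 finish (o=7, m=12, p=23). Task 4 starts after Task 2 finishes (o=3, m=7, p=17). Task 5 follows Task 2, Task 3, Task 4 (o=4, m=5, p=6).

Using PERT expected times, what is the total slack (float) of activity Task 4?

7 weeks

te_Task 1 = (1 + 4·7 + 13)/6 = 42/6 = 7
te_Task 2 = (3 + 4·5 + 7)/6 = 30/6 = 5
te_Task 3 = (7 + 4·12 + 23)/6 = 78/6 = 13
te_Task 4 = (3 + 4·7 + 17)/6 = 48/6 = 8
te_Task 5 = (4 + 4·5 + 6)/6 = 30/6 = 5

Forward pass:
ES_Task 1 = 0; EF_Task 1 = 7
ES_Task 2 = 0; EF_Task 2 = 5
ES_Task 3 = max(EF_Task 1=7, EF_Task 2=5) = 7; EF_Task 3 = 7+13 = 20
ES_Task 4 = 5; EF_Task 4 = 5+8 = 13
ES_Task 5 = max(EF_Task 2=5, EF_Task 3=20, EF_Task 4=13) = 20; EF_Task 5 = 20+5 = 25
Expected project duration μ = 25 weeks. Critical path: Task 1 → Task 3 → Task 5.

Backward pass:
LF_Task 5 = 25; LS_Task 5 = 25−5 = 20
LF_Task 4 = LS_Task 5 = 20; LS_Task 4 = 20−8 = 12
LF_Task 3 = LS_Task 5 = 20; LS_Task 3 = 20−13 = 7
LF_Task 2 = min(LS_Task 3=7, LS_Task 4=12, LS_Task 5=20) = 7; LS_Task 2 = 7−5 = 2
LF_Task 1 = LS_Task 3 = 7; LS_Task 1 = 7−7 = 0
Slack_Task 4 = LS_Task 4 − ES_Task 4 = 12 − 5 = 7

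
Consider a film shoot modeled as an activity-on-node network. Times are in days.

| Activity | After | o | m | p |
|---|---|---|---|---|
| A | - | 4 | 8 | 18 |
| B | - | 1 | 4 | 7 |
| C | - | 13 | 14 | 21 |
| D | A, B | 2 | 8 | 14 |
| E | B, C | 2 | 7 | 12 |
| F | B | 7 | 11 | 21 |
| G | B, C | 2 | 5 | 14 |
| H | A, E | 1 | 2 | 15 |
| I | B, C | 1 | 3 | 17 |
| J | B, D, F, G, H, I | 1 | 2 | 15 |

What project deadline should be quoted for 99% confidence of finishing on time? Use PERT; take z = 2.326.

39.1 days

te_A = (4 + 4·8 + 18)/6 = 54/6 = 9; σ²_A = ((18−4)/6)² = 5.444
te_B = (1 + 4·4 + 7)/6 = 24/6 = 4; σ²_B = ((7−1)/6)² = 1.000
te_C = (13 + 4·14 + 21)/6 = 90/6 = 15; σ²_C = ((21−13)/6)² = 1.778
te_D = (2 + 4·8 + 14)/6 = 48/6 = 8; σ²_D = ((14−2)/6)² = 4.000
te_E = (2 + 4·7 + 12)/6 = 42/6 = 7; σ²_E = ((12−2)/6)² = 2.778
te_F = (7 + 4·11 + 21)/6 = 72/6 = 12; σ²_F = ((21−7)/6)² = 5.444
te_G = (2 + 4·5 + 14)/6 = 36/6 = 6; σ²_G = ((14−2)/6)² = 4.000
te_H = (1 + 4·2 + 15)/6 = 24/6 = 4; σ²_H = ((15−1)/6)² = 5.444
te_I = (1 + 4·3 + 17)/6 = 30/6 = 5; σ²_I = ((17−1)/6)² = 7.111
te_J = (1 + 4·2 + 15)/6 = 24/6 = 4; σ²_J = ((15−1)/6)² = 5.444

Forward pass:
ES_A = 0; EF_A = 9
ES_B = 0; EF_B = 4
ES_C = 0; EF_C = 15
ES_D = max(EF_A=9, EF_B=4) = 9; EF_D = 9+8 = 17
ES_E = max(EF_B=4, EF_C=15) = 15; EF_E = 15+7 = 22
ES_F = 4; EF_F = 4+12 = 16
ES_G = max(EF_B=4, EF_C=15) = 15; EF_G = 15+6 = 21
ES_H = max(EF_A=9, EF_E=22) = 22; EF_H = 22+4 = 26
ES_I = max(EF_B=4, EF_C=15) = 15; EF_I = 15+5 = 20
ES_J = max(EF_B=4, EF_D=17, EF_F=16, EF_G=21, EF_H=26, EF_I=20) = 26; EF_J = 26+4 = 30
Expected project duration μ = 30 days. Critical path: C → E → H → J.

Variance along critical path = 1.778 + 2.778 + 5.444 + 5.444 = 15.444; σ = 3.930 days.
D = μ + z·σ = 30 + 2.326·3.930 = 39.1 days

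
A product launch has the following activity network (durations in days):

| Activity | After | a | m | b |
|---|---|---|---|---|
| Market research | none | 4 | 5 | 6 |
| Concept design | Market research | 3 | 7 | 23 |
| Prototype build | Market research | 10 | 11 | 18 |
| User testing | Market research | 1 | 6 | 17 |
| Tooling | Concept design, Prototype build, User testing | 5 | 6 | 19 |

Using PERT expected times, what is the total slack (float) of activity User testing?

5 days

te_Market research = (4 + 4·5 + 6)/6 = 30/6 = 5
te_Concept design = (3 + 4·7 + 23)/6 = 54/6 = 9
te_Prototype build = (10 + 4·11 + 18)/6 = 72/6 = 12
te_User testing = (1 + 4·6 + 17)/6 = 42/6 = 7
te_Tooling = (5 + 4·6 + 19)/6 = 48/6 = 8

Forward pass:
ES_Market research = 0; EF_Market research = 5
ES_Concept design = 5; EF_Concept design = 5+9 = 14
ES_Prototype build = 5; EF_Prototype build = 5+12 = 17
ES_User testing = 5; EF_User testing = 5+7 = 12
ES_Tooling = max(EF_Concept design=14, EF_Prototype build=17, EF_User testing=12) = 17; EF_Tooling = 17+8 = 25
Expected project duration μ = 25 days. Critical path: Market research → Prototype build → Tooling.

Backward pass:
LF_Tooling = 25; LS_Tooling = 25−8 = 17
LF_User testing = LS_Tooling = 17; LS_User testing = 17−7 = 10
LF_Prototype build = LS_Tooling = 17; LS_Prototype build = 17−12 = 5
LF_Concept design = LS_Tooling = 17; LS_Concept design = 17−9 = 8
LF_Market research = min(LS_Concept design=8, LS_Prototype build=5, LS_User testing=10) = 5; LS_Market research = 5−5 = 0
Slack_User testing = LS_User testing − ES_User testing = 10 − 5 = 5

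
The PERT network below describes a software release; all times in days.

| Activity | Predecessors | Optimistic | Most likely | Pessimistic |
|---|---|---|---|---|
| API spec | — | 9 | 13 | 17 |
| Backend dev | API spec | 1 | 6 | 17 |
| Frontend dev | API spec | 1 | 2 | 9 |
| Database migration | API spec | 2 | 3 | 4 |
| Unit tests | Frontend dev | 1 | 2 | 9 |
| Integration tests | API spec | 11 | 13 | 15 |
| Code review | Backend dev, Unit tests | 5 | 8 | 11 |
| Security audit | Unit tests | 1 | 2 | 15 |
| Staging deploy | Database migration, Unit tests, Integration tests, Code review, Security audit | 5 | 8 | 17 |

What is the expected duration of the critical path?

37 days

te_API spec = (9 + 4·13 + 17)/6 = 78/6 = 13
te_Backend dev = (1 + 4·6 + 17)/6 = 42/6 = 7
te_Frontend dev = (1 + 4·2 + 9)/6 = 18/6 = 3
te_Database migration = (2 + 4·3 + 4)/6 = 18/6 = 3
te_Unit tests = (1 + 4·2 + 9)/6 = 18/6 = 3
te_Integration tests = (11 + 4·13 + 15)/6 = 78/6 = 13
te_Code review = (5 + 4·8 + 11)/6 = 48/6 = 8
te_Security audit = (1 + 4·2 + 15)/6 = 24/6 = 4
te_Staging deploy = (5 + 4·8 + 17)/6 = 54/6 = 9

Forward pass:
ES_API spec = 0; EF_API spec = 13
ES_Backend dev = 13; EF_Backend dev = 13+7 = 20
ES_Frontend dev = 13; EF_Frontend dev = 13+3 = 16
ES_Database migration = 13; EF_Database migration = 13+3 = 16
ES_Unit tests = 16; EF_Unit tests = 16+3 = 19
ES_Integration tests = 13; EF_Integration tests = 13+13 = 26
ES_Code review = max(EF_Backend dev=20, EF_Unit tests=19) = 20; EF_Code review = 20+8 = 28
ES_Security audit = 19; EF_Security audit = 19+4 = 23
ES_Staging deploy = max(EF_Database migration=16, EF_Unit tests=19, EF_Integration tests=26, EF_Code review=28, EF_Security audit=23) = 28; EF_Staging deploy = 28+9 = 37
Expected project duration μ = 37 days. Critical path: API spec → Backend dev → Code review → Staging deploy.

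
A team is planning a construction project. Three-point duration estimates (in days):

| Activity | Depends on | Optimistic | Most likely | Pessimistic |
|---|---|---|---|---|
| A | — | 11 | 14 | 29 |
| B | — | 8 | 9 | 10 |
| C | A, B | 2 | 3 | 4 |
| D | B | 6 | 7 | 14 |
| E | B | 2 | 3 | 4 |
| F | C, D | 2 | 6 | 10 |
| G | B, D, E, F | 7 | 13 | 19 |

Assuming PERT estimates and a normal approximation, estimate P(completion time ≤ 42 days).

te_A = (11 + 4·14 + 29)/6 = 96/6 = 16; σ²_A = ((29−11)/6)² = 9.000
te_B = (8 + 4·9 + 10)/6 = 54/6 = 9; σ²_B = ((10−8)/6)² = 0.111
te_C = (2 + 4·3 + 4)/6 = 18/6 = 3; σ²_C = ((4−2)/6)² = 0.111
te_D = (6 + 4·7 + 14)/6 = 48/6 = 8; σ²_D = ((14−6)/6)² = 1.778
te_E = (2 + 4·3 + 4)/6 = 18/6 = 3; σ²_E = ((4−2)/6)² = 0.111
te_F = (2 + 4·6 + 10)/6 = 36/6 = 6; σ²_F = ((10−2)/6)² = 1.778
te_G = (7 + 4·13 + 19)/6 = 78/6 = 13; σ²_G = ((19−7)/6)² = 4.000

Forward pass:
ES_A = 0; EF_A = 16
ES_B = 0; EF_B = 9
ES_C = max(EF_A=16, EF_B=9) = 16; EF_C = 16+3 = 19
ES_D = 9; EF_D = 9+8 = 17
ES_E = 9; EF_E = 9+3 = 12
ES_F = max(EF_C=19, EF_D=17) = 19; EF_F = 19+6 = 25
ES_G = max(EF_B=9, EF_D=17, EF_E=12, EF_F=25) = 25; EF_G = 25+13 = 38
Expected project duration μ = 38 days. Critical path: A → C → F → G.

Variance along critical path = 9.000 + 0.111 + 1.778 + 4.000 = 14.889; σ = √14.889 = 3.859 days.
Z = (42 − 38) / 3.859 = 1.037
P(T ≤ 42) = Φ(1.037) ≈ 0.850

0.850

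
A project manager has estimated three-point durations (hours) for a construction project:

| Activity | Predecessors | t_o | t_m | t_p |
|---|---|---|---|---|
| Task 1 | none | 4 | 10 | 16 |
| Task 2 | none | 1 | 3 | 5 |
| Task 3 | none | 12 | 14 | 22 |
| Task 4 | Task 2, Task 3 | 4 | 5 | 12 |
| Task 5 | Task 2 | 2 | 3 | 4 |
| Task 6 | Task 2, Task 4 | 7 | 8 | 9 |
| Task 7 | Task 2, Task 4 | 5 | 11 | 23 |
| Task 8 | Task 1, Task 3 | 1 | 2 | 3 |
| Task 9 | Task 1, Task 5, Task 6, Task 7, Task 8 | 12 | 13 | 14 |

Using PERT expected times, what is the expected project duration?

46 hours

te_Task 1 = (4 + 4·10 + 16)/6 = 60/6 = 10
te_Task 2 = (1 + 4·3 + 5)/6 = 18/6 = 3
te_Task 3 = (12 + 4·14 + 22)/6 = 90/6 = 15
te_Task 4 = (4 + 4·5 + 12)/6 = 36/6 = 6
te_Task 5 = (2 + 4·3 + 4)/6 = 18/6 = 3
te_Task 6 = (7 + 4·8 + 9)/6 = 48/6 = 8
te_Task 7 = (5 + 4·11 + 23)/6 = 72/6 = 12
te_Task 8 = (1 + 4·2 + 3)/6 = 12/6 = 2
te_Task 9 = (12 + 4·13 + 14)/6 = 78/6 = 13

Forward pass:
ES_Task 1 = 0; EF_Task 1 = 10
ES_Task 2 = 0; EF_Task 2 = 3
ES_Task 3 = 0; EF_Task 3 = 15
ES_Task 4 = max(EF_Task 2=3, EF_Task 3=15) = 15; EF_Task 4 = 15+6 = 21
ES_Task 5 = 3; EF_Task 5 = 3+3 = 6
ES_Task 6 = max(EF_Task 2=3, EF_Task 4=21) = 21; EF_Task 6 = 21+8 = 29
ES_Task 7 = max(EF_Task 2=3, EF_Task 4=21) = 21; EF_Task 7 = 21+12 = 33
ES_Task 8 = max(EF_Task 1=10, EF_Task 3=15) = 15; EF_Task 8 = 15+2 = 17
ES_Task 9 = max(EF_Task 1=10, EF_Task 5=6, EF_Task 6=29, EF_Task 7=33, EF_Task 8=17) = 33; EF_Task 9 = 33+13 = 46
Expected project duration μ = 46 hours. Critical path: Task 3 → Task 4 → Task 7 → Task 9.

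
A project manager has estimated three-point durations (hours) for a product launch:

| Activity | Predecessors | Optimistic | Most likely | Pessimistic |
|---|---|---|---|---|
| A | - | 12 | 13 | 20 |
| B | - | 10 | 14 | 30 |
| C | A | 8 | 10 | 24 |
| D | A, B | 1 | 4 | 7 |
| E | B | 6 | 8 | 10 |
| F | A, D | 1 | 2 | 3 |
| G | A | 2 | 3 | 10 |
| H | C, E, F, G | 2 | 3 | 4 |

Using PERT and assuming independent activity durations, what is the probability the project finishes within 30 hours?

0.631

te_A = (12 + 4·13 + 20)/6 = 84/6 = 14; σ²_A = ((20−12)/6)² = 1.778
te_B = (10 + 4·14 + 30)/6 = 96/6 = 16; σ²_B = ((30−10)/6)² = 11.111
te_C = (8 + 4·10 + 24)/6 = 72/6 = 12; σ²_C = ((24−8)/6)² = 7.111
te_D = (1 + 4·4 + 7)/6 = 24/6 = 4; σ²_D = ((7−1)/6)² = 1.000
te_E = (6 + 4·8 + 10)/6 = 48/6 = 8; σ²_E = ((10−6)/6)² = 0.444
te_F = (1 + 4·2 + 3)/6 = 12/6 = 2; σ²_F = ((3−1)/6)² = 0.111
te_G = (2 + 4·3 + 10)/6 = 24/6 = 4; σ²_G = ((10−2)/6)² = 1.778
te_H = (2 + 4·3 + 4)/6 = 18/6 = 3; σ²_H = ((4−2)/6)² = 0.111

Forward pass:
ES_A = 0; EF_A = 14
ES_B = 0; EF_B = 16
ES_C = 14; EF_C = 14+12 = 26
ES_D = max(EF_A=14, EF_B=16) = 16; EF_D = 16+4 = 20
ES_E = 16; EF_E = 16+8 = 24
ES_F = max(EF_A=14, EF_D=20) = 20; EF_F = 20+2 = 22
ES_G = 14; EF_G = 14+4 = 18
ES_H = max(EF_C=26, EF_E=24, EF_F=22, EF_G=18) = 26; EF_H = 26+3 = 29
Expected project duration μ = 29 hours. Critical path: A → C → H.

Variance along critical path = 1.778 + 7.111 + 0.111 = 9.000; σ = √9.000 = 3.000 hours.
Z = (30 − 29) / 3.000 = 0.333
P(T ≤ 30) = Φ(0.333) ≈ 0.631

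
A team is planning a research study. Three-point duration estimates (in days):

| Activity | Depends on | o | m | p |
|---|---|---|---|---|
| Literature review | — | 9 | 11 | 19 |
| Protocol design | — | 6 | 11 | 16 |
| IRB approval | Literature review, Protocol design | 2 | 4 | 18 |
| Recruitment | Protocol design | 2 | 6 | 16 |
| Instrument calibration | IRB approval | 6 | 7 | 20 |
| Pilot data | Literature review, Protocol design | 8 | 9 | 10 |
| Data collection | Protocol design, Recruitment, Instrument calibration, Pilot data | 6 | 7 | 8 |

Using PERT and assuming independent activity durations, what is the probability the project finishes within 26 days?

te_Literature review = (9 + 4·11 + 19)/6 = 72/6 = 12; σ²_Literature review = ((19−9)/6)² = 2.778
te_Protocol design = (6 + 4·11 + 16)/6 = 66/6 = 11; σ²_Protocol design = ((16−6)/6)² = 2.778
te_IRB approval = (2 + 4·4 + 18)/6 = 36/6 = 6; σ²_IRB approval = ((18−2)/6)² = 7.111
te_Recruitment = (2 + 4·6 + 16)/6 = 42/6 = 7; σ²_Recruitment = ((16−2)/6)² = 5.444
te_Instrument calibration = (6 + 4·7 + 20)/6 = 54/6 = 9; σ²_Instrument calibration = ((20−6)/6)² = 5.444
te_Pilot data = (8 + 4·9 + 10)/6 = 54/6 = 9; σ²_Pilot data = ((10−8)/6)² = 0.111
te_Data collection = (6 + 4·7 + 8)/6 = 42/6 = 7; σ²_Data collection = ((8−6)/6)² = 0.111

Forward pass:
ES_Literature review = 0; EF_Literature review = 12
ES_Protocol design = 0; EF_Protocol design = 11
ES_IRB approval = max(EF_Literature review=12, EF_Protocol design=11) = 12; EF_IRB approval = 12+6 = 18
ES_Recruitment = 11; EF_Recruitment = 11+7 = 18
ES_Instrument calibration = 18; EF_Instrument calibration = 18+9 = 27
ES_Pilot data = max(EF_Literature review=12, EF_Protocol design=11) = 12; EF_Pilot data = 12+9 = 21
ES_Data collection = max(EF_Protocol design=11, EF_Recruitment=18, EF_Instrument calibration=27, EF_Pilot data=21) = 27; EF_Data collection = 27+7 = 34
Expected project duration μ = 34 days. Critical path: Literature review → IRB approval → Instrument calibration → Data collection.

Variance along critical path = 2.778 + 7.111 + 5.444 + 0.111 = 15.444; σ = √15.444 = 3.930 days.
Z = (26 − 34) / 3.930 = -2.036
P(T ≤ 26) = Φ(-2.036) ≈ 0.021

0.021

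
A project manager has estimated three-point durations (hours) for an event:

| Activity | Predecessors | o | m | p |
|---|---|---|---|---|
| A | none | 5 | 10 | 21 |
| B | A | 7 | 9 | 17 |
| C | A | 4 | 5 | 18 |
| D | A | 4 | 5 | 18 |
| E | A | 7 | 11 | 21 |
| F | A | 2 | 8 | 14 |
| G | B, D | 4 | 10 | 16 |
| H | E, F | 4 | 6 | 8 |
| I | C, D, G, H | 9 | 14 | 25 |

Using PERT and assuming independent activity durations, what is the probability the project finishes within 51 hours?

0.862

te_A = (5 + 4·10 + 21)/6 = 66/6 = 11; σ²_A = ((21−5)/6)² = 7.111
te_B = (7 + 4·9 + 17)/6 = 60/6 = 10; σ²_B = ((17−7)/6)² = 2.778
te_C = (4 + 4·5 + 18)/6 = 42/6 = 7; σ²_C = ((18−4)/6)² = 5.444
te_D = (4 + 4·5 + 18)/6 = 42/6 = 7; σ²_D = ((18−4)/6)² = 5.444
te_E = (7 + 4·11 + 21)/6 = 72/6 = 12; σ²_E = ((21−7)/6)² = 5.444
te_F = (2 + 4·8 + 14)/6 = 48/6 = 8; σ²_F = ((14−2)/6)² = 4.000
te_G = (4 + 4·10 + 16)/6 = 60/6 = 10; σ²_G = ((16−4)/6)² = 4.000
te_H = (4 + 4·6 + 8)/6 = 36/6 = 6; σ²_H = ((8−4)/6)² = 0.444
te_I = (9 + 4·14 + 25)/6 = 90/6 = 15; σ²_I = ((25−9)/6)² = 7.111

Forward pass:
ES_A = 0; EF_A = 11
ES_B = 11; EF_B = 11+10 = 21
ES_C = 11; EF_C = 11+7 = 18
ES_D = 11; EF_D = 11+7 = 18
ES_E = 11; EF_E = 11+12 = 23
ES_F = 11; EF_F = 11+8 = 19
ES_G = max(EF_B=21, EF_D=18) = 21; EF_G = 21+10 = 31
ES_H = max(EF_E=23, EF_F=19) = 23; EF_H = 23+6 = 29
ES_I = max(EF_C=18, EF_D=18, EF_G=31, EF_H=29) = 31; EF_I = 31+15 = 46
Expected project duration μ = 46 hours. Critical path: A → B → G → I.

Variance along critical path = 7.111 + 2.778 + 4.000 + 7.111 = 21.000; σ = √21.000 = 4.583 hours.
Z = (51 − 46) / 4.583 = 1.091
P(T ≤ 51) = Φ(1.091) ≈ 0.862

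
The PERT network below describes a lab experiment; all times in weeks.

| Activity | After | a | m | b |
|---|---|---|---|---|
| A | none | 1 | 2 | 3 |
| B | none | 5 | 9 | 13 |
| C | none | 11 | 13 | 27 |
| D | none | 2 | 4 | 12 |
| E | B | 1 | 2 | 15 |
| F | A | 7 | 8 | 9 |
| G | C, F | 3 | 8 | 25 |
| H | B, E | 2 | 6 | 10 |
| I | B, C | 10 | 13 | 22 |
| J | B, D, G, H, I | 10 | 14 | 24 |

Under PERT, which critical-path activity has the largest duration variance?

C

te_A = (1 + 4·2 + 3)/6 = 12/6 = 2; σ²_A = ((3−1)/6)² = 0.111
te_B = (5 + 4·9 + 13)/6 = 54/6 = 9; σ²_B = ((13−5)/6)² = 1.778
te_C = (11 + 4·13 + 27)/6 = 90/6 = 15; σ²_C = ((27−11)/6)² = 7.111
te_D = (2 + 4·4 + 12)/6 = 30/6 = 5; σ²_D = ((12−2)/6)² = 2.778
te_E = (1 + 4·2 + 15)/6 = 24/6 = 4; σ²_E = ((15−1)/6)² = 5.444
te_F = (7 + 4·8 + 9)/6 = 48/6 = 8; σ²_F = ((9−7)/6)² = 0.111
te_G = (3 + 4·8 + 25)/6 = 60/6 = 10; σ²_G = ((25−3)/6)² = 13.444
te_H = (2 + 4·6 + 10)/6 = 36/6 = 6; σ²_H = ((10−2)/6)² = 1.778
te_I = (10 + 4·13 + 22)/6 = 84/6 = 14; σ²_I = ((22−10)/6)² = 4.000
te_J = (10 + 4·14 + 24)/6 = 90/6 = 15; σ²_J = ((24−10)/6)² = 5.444

Forward pass:
ES_A = 0; EF_A = 2
ES_B = 0; EF_B = 9
ES_C = 0; EF_C = 15
ES_D = 0; EF_D = 5
ES_E = 9; EF_E = 9+4 = 13
ES_F = 2; EF_F = 2+8 = 10
ES_G = max(EF_C=15, EF_F=10) = 15; EF_G = 15+10 = 25
ES_H = max(EF_B=9, EF_E=13) = 13; EF_H = 13+6 = 19
ES_I = max(EF_B=9, EF_C=15) = 15; EF_I = 15+14 = 29
ES_J = max(EF_B=9, EF_D=5, EF_G=25, EF_H=19, EF_I=29) = 29; EF_J = 29+15 = 44
Expected project duration μ = 44 weeks. Critical path: C → I → J.

Variances on critical path: σ²_C=7.111, σ²_I=4.000, σ²_J=5.444.
Largest is σ²_C = 7.111.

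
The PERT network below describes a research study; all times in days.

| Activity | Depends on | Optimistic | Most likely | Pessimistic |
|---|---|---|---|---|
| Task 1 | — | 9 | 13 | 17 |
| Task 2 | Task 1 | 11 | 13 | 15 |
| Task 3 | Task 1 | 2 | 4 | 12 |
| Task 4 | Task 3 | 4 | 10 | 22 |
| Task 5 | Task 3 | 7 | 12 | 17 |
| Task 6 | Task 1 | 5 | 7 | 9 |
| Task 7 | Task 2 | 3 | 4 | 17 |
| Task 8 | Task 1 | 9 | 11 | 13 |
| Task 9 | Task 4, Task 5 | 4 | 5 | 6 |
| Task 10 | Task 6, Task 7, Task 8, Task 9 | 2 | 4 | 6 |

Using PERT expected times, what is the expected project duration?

te_Task 1 = (9 + 4·13 + 17)/6 = 78/6 = 13
te_Task 2 = (11 + 4·13 + 15)/6 = 78/6 = 13
te_Task 3 = (2 + 4·4 + 12)/6 = 30/6 = 5
te_Task 4 = (4 + 4·10 + 22)/6 = 66/6 = 11
te_Task 5 = (7 + 4·12 + 17)/6 = 72/6 = 12
te_Task 6 = (5 + 4·7 + 9)/6 = 42/6 = 7
te_Task 7 = (3 + 4·4 + 17)/6 = 36/6 = 6
te_Task 8 = (9 + 4·11 + 13)/6 = 66/6 = 11
te_Task 9 = (4 + 4·5 + 6)/6 = 30/6 = 5
te_Task 10 = (2 + 4·4 + 6)/6 = 24/6 = 4

Forward pass:
ES_Task 1 = 0; EF_Task 1 = 13
ES_Task 2 = 13; EF_Task 2 = 13+13 = 26
ES_Task 3 = 13; EF_Task 3 = 13+5 = 18
ES_Task 4 = 18; EF_Task 4 = 18+11 = 29
ES_Task 5 = 18; EF_Task 5 = 18+12 = 30
ES_Task 6 = 13; EF_Task 6 = 13+7 = 20
ES_Task 7 = 26; EF_Task 7 = 26+6 = 32
ES_Task 8 = 13; EF_Task 8 = 13+11 = 24
ES_Task 9 = max(EF_Task 4=29, EF_Task 5=30) = 30; EF_Task 9 = 30+5 = 35
ES_Task 10 = max(EF_Task 6=20, EF_Task 7=32, EF_Task 8=24, EF_Task 9=35) = 35; EF_Task 10 = 35+4 = 39
Expected project duration μ = 39 days. Critical path: Task 1 → Task 3 → Task 5 → Task 9 → Task 10.

39 days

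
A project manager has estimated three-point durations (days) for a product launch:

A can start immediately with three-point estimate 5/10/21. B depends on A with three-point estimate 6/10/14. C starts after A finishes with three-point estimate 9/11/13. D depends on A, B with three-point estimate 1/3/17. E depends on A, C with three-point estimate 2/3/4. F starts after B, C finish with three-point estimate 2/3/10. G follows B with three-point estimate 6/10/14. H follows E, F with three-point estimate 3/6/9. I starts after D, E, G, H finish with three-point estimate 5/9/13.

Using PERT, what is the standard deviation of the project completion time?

te_A = (5 + 4·10 + 21)/6 = 66/6 = 11; σ²_A = ((21−5)/6)² = 7.111
te_B = (6 + 4·10 + 14)/6 = 60/6 = 10; σ²_B = ((14−6)/6)² = 1.778
te_C = (9 + 4·11 + 13)/6 = 66/6 = 11; σ²_C = ((13−9)/6)² = 0.444
te_D = (1 + 4·3 + 17)/6 = 30/6 = 5; σ²_D = ((17−1)/6)² = 7.111
te_E = (2 + 4·3 + 4)/6 = 18/6 = 3; σ²_E = ((4−2)/6)² = 0.111
te_F = (2 + 4·3 + 10)/6 = 24/6 = 4; σ²_F = ((10−2)/6)² = 1.778
te_G = (6 + 4·10 + 14)/6 = 60/6 = 10; σ²_G = ((14−6)/6)² = 1.778
te_H = (3 + 4·6 + 9)/6 = 36/6 = 6; σ²_H = ((9−3)/6)² = 1.000
te_I = (5 + 4·9 + 13)/6 = 54/6 = 9; σ²_I = ((13−5)/6)² = 1.778

Forward pass:
ES_A = 0; EF_A = 11
ES_B = 11; EF_B = 11+10 = 21
ES_C = 11; EF_C = 11+11 = 22
ES_D = max(EF_A=11, EF_B=21) = 21; EF_D = 21+5 = 26
ES_E = max(EF_A=11, EF_C=22) = 22; EF_E = 22+3 = 25
ES_F = max(EF_B=21, EF_C=22) = 22; EF_F = 22+4 = 26
ES_G = 21; EF_G = 21+10 = 31
ES_H = max(EF_E=25, EF_F=26) = 26; EF_H = 26+6 = 32
ES_I = max(EF_D=26, EF_E=25, EF_G=31, EF_H=32) = 32; EF_I = 32+9 = 41
Expected project duration μ = 41 days. Critical path: A → C → F → H → I.

Variance along critical path = 7.111 + 0.444 + 1.778 + 1.000 + 1.778 = 12.111
σ = √12.111 = 3.480 days

3.48 days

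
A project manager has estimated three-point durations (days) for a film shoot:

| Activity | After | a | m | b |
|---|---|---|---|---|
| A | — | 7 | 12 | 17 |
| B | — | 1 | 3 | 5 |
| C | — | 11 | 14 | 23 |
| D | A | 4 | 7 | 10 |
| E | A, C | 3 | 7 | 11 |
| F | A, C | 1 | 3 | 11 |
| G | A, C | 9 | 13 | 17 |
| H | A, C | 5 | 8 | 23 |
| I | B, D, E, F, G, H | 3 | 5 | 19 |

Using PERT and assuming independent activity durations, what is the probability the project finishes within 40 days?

te_A = (7 + 4·12 + 17)/6 = 72/6 = 12; σ²_A = ((17−7)/6)² = 2.778
te_B = (1 + 4·3 + 5)/6 = 18/6 = 3; σ²_B = ((5−1)/6)² = 0.444
te_C = (11 + 4·14 + 23)/6 = 90/6 = 15; σ²_C = ((23−11)/6)² = 4.000
te_D = (4 + 4·7 + 10)/6 = 42/6 = 7; σ²_D = ((10−4)/6)² = 1.000
te_E = (3 + 4·7 + 11)/6 = 42/6 = 7; σ²_E = ((11−3)/6)² = 1.778
te_F = (1 + 4·3 + 11)/6 = 24/6 = 4; σ²_F = ((11−1)/6)² = 2.778
te_G = (9 + 4·13 + 17)/6 = 78/6 = 13; σ²_G = ((17−9)/6)² = 1.778
te_H = (5 + 4·8 + 23)/6 = 60/6 = 10; σ²_H = ((23−5)/6)² = 9.000
te_I = (3 + 4·5 + 19)/6 = 42/6 = 7; σ²_I = ((19−3)/6)² = 7.111

Forward pass:
ES_A = 0; EF_A = 12
ES_B = 0; EF_B = 3
ES_C = 0; EF_C = 15
ES_D = 12; EF_D = 12+7 = 19
ES_E = max(EF_A=12, EF_C=15) = 15; EF_E = 15+7 = 22
ES_F = max(EF_A=12, EF_C=15) = 15; EF_F = 15+4 = 19
ES_G = max(EF_A=12, EF_C=15) = 15; EF_G = 15+13 = 28
ES_H = max(EF_A=12, EF_C=15) = 15; EF_H = 15+10 = 25
ES_I = max(EF_B=3, EF_D=19, EF_E=22, EF_F=19, EF_G=28, EF_H=25) = 28; EF_I = 28+7 = 35
Expected project duration μ = 35 days. Critical path: C → G → I.

Variance along critical path = 4.000 + 1.778 + 7.111 = 12.889; σ = √12.889 = 3.590 days.
Z = (40 − 35) / 3.590 = 1.393
P(T ≤ 40) = Φ(1.393) ≈ 0.918

0.918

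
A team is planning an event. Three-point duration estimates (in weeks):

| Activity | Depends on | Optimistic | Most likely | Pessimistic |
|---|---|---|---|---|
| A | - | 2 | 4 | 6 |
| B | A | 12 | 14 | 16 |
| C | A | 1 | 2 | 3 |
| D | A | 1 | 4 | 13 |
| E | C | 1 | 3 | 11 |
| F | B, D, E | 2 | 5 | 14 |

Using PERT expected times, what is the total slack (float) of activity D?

9 weeks

te_A = (2 + 4·4 + 6)/6 = 24/6 = 4
te_B = (12 + 4·14 + 16)/6 = 84/6 = 14
te_C = (1 + 4·2 + 3)/6 = 12/6 = 2
te_D = (1 + 4·4 + 13)/6 = 30/6 = 5
te_E = (1 + 4·3 + 11)/6 = 24/6 = 4
te_F = (2 + 4·5 + 14)/6 = 36/6 = 6

Forward pass:
ES_A = 0; EF_A = 4
ES_B = 4; EF_B = 4+14 = 18
ES_C = 4; EF_C = 4+2 = 6
ES_D = 4; EF_D = 4+5 = 9
ES_E = 6; EF_E = 6+4 = 10
ES_F = max(EF_B=18, EF_D=9, EF_E=10) = 18; EF_F = 18+6 = 24
Expected project duration μ = 24 weeks. Critical path: A → B → F.

Backward pass:
LF_F = 24; LS_F = 24−6 = 18
LF_E = LS_F = 18; LS_E = 18−4 = 14
LF_D = LS_F = 18; LS_D = 18−5 = 13
LF_C = LS_E = 14; LS_C = 14−2 = 12
LF_B = LS_F = 18; LS_B = 18−14 = 4
LF_A = min(LS_B=4, LS_C=12, LS_D=13) = 4; LS_A = 4−4 = 0
Slack_D = LS_D − ES_D = 13 − 4 = 9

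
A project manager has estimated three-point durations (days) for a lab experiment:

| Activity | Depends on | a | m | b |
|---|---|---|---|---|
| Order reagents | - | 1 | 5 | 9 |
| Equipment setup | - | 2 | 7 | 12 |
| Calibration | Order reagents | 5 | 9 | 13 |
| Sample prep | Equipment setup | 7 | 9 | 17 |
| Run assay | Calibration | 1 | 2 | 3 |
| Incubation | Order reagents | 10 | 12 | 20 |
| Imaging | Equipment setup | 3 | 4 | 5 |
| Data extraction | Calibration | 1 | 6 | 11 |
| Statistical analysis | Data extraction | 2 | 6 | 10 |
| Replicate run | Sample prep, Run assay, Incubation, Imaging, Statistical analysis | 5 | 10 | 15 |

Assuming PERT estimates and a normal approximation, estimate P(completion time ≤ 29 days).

te_Order reagents = (1 + 4·5 + 9)/6 = 30/6 = 5; σ²_Order reagents = ((9−1)/6)² = 1.778
te_Equipment setup = (2 + 4·7 + 12)/6 = 42/6 = 7; σ²_Equipment setup = ((12−2)/6)² = 2.778
te_Calibration = (5 + 4·9 + 13)/6 = 54/6 = 9; σ²_Calibration = ((13−5)/6)² = 1.778
te_Sample prep = (7 + 4·9 + 17)/6 = 60/6 = 10; σ²_Sample prep = ((17−7)/6)² = 2.778
te_Run assay = (1 + 4·2 + 3)/6 = 12/6 = 2; σ²_Run assay = ((3−1)/6)² = 0.111
te_Incubation = (10 + 4·12 + 20)/6 = 78/6 = 13; σ²_Incubation = ((20−10)/6)² = 2.778
te_Imaging = (3 + 4·4 + 5)/6 = 24/6 = 4; σ²_Imaging = ((5−3)/6)² = 0.111
te_Data extraction = (1 + 4·6 + 11)/6 = 36/6 = 6; σ²_Data extraction = ((11−1)/6)² = 2.778
te_Statistical analysis = (2 + 4·6 + 10)/6 = 36/6 = 6; σ²_Statistical analysis = ((10−2)/6)² = 1.778
te_Replicate run = (5 + 4·10 + 15)/6 = 60/6 = 10; σ²_Replicate run = ((15−5)/6)² = 2.778

Forward pass:
ES_Order reagents = 0; EF_Order reagents = 5
ES_Equipment setup = 0; EF_Equipment setup = 7
ES_Calibration = 5; EF_Calibration = 5+9 = 14
ES_Sample prep = 7; EF_Sample prep = 7+10 = 17
ES_Run assay = 14; EF_Run assay = 14+2 = 16
ES_Incubation = 5; EF_Incubation = 5+13 = 18
ES_Imaging = 7; EF_Imaging = 7+4 = 11
ES_Data extraction = 14; EF_Data extraction = 14+6 = 20
ES_Statistical analysis = 20; EF_Statistical analysis = 20+6 = 26
ES_Replicate run = max(EF_Sample prep=17, EF_Run assay=16, EF_Incubation=18, EF_Imaging=11, EF_Statistical analysis=26) = 26; EF_Replicate run = 26+10 = 36
Expected project duration μ = 36 days. Critical path: Order reagents → Calibration → Data extraction → Statistical analysis → Replicate run.

Variance along critical path = 1.778 + 1.778 + 2.778 + 1.778 + 2.778 = 10.889; σ = √10.889 = 3.300 days.
Z = (29 − 36) / 3.300 = -2.121
P(T ≤ 29) = Φ(-2.121) ≈ 0.017

0.017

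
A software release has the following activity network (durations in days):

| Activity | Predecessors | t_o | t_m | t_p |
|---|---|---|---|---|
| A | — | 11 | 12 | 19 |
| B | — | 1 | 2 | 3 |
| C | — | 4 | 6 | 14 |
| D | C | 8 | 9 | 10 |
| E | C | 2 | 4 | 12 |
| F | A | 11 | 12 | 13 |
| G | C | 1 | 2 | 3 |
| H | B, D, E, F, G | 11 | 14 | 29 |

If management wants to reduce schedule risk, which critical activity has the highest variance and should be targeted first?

H

te_A = (11 + 4·12 + 19)/6 = 78/6 = 13; σ²_A = ((19−11)/6)² = 1.778
te_B = (1 + 4·2 + 3)/6 = 12/6 = 2; σ²_B = ((3−1)/6)² = 0.111
te_C = (4 + 4·6 + 14)/6 = 42/6 = 7; σ²_C = ((14−4)/6)² = 2.778
te_D = (8 + 4·9 + 10)/6 = 54/6 = 9; σ²_D = ((10−8)/6)² = 0.111
te_E = (2 + 4·4 + 12)/6 = 30/6 = 5; σ²_E = ((12−2)/6)² = 2.778
te_F = (11 + 4·12 + 13)/6 = 72/6 = 12; σ²_F = ((13−11)/6)² = 0.111
te_G = (1 + 4·2 + 3)/6 = 12/6 = 2; σ²_G = ((3−1)/6)² = 0.111
te_H = (11 + 4·14 + 29)/6 = 96/6 = 16; σ²_H = ((29−11)/6)² = 9.000

Forward pass:
ES_A = 0; EF_A = 13
ES_B = 0; EF_B = 2
ES_C = 0; EF_C = 7
ES_D = 7; EF_D = 7+9 = 16
ES_E = 7; EF_E = 7+5 = 12
ES_F = 13; EF_F = 13+12 = 25
ES_G = 7; EF_G = 7+2 = 9
ES_H = max(EF_B=2, EF_D=16, EF_E=12, EF_F=25, EF_G=9) = 25; EF_H = 25+16 = 41
Expected project duration μ = 41 days. Critical path: A → F → H.

Variances on critical path: σ²_A=1.778, σ²_F=0.111, σ²_H=9.000.
Largest is σ²_H = 9.000.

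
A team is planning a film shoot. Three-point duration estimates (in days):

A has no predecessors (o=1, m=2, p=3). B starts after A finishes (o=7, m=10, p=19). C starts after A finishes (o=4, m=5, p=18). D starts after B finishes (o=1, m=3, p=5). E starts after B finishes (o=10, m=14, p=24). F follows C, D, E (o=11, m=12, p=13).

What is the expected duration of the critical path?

te_A = (1 + 4·2 + 3)/6 = 12/6 = 2
te_B = (7 + 4·10 + 19)/6 = 66/6 = 11
te_C = (4 + 4·5 + 18)/6 = 42/6 = 7
te_D = (1 + 4·3 + 5)/6 = 18/6 = 3
te_E = (10 + 4·14 + 24)/6 = 90/6 = 15
te_F = (11 + 4·12 + 13)/6 = 72/6 = 12

Forward pass:
ES_A = 0; EF_A = 2
ES_B = 2; EF_B = 2+11 = 13
ES_C = 2; EF_C = 2+7 = 9
ES_D = 13; EF_D = 13+3 = 16
ES_E = 13; EF_E = 13+15 = 28
ES_F = max(EF_C=9, EF_D=16, EF_E=28) = 28; EF_F = 28+12 = 40
Expected project duration μ = 40 days. Critical path: A → B → E → F.

40 days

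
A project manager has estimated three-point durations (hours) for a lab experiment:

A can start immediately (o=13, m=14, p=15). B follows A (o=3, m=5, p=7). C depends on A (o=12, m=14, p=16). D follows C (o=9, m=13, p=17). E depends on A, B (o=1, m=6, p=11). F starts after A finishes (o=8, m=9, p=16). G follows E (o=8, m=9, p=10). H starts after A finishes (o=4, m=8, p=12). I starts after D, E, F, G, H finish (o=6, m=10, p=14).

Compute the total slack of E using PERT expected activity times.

te_A = (13 + 4·14 + 15)/6 = 84/6 = 14
te_B = (3 + 4·5 + 7)/6 = 30/6 = 5
te_C = (12 + 4·14 + 16)/6 = 84/6 = 14
te_D = (9 + 4·13 + 17)/6 = 78/6 = 13
te_E = (1 + 4·6 + 11)/6 = 36/6 = 6
te_F = (8 + 4·9 + 16)/6 = 60/6 = 10
te_G = (8 + 4·9 + 10)/6 = 54/6 = 9
te_H = (4 + 4·8 + 12)/6 = 48/6 = 8
te_I = (6 + 4·10 + 14)/6 = 60/6 = 10

Forward pass:
ES_A = 0; EF_A = 14
ES_B = 14; EF_B = 14+5 = 19
ES_C = 14; EF_C = 14+14 = 28
ES_D = 28; EF_D = 28+13 = 41
ES_E = max(EF_A=14, EF_B=19) = 19; EF_E = 19+6 = 25
ES_F = 14; EF_F = 14+10 = 24
ES_G = 25; EF_G = 25+9 = 34
ES_H = 14; EF_H = 14+8 = 22
ES_I = max(EF_D=41, EF_E=25, EF_F=24, EF_G=34, EF_H=22) = 41; EF_I = 41+10 = 51
Expected project duration μ = 51 hours. Critical path: A → C → D → I.

Backward pass:
LF_I = 51; LS_I = 51−10 = 41
LF_H = LS_I = 41; LS_H = 41−8 = 33
LF_G = LS_I = 41; LS_G = 41−9 = 32
LF_F = LS_I = 41; LS_F = 41−10 = 31
LF_E = min(LS_G=32, LS_I=41) = 32; LS_E = 32−6 = 26
LF_D = LS_I = 41; LS_D = 41−13 = 28
LF_C = LS_D = 28; LS_C = 28−14 = 14
LF_B = LS_E = 26; LS_B = 26−5 = 21
LF_A = min(LS_B=21, LS_C=14, LS_E=26, LS_F=31, LS_H=33) = 14; LS_A = 14−14 = 0
Slack_E = LS_E − ES_E = 26 − 19 = 7

7 hours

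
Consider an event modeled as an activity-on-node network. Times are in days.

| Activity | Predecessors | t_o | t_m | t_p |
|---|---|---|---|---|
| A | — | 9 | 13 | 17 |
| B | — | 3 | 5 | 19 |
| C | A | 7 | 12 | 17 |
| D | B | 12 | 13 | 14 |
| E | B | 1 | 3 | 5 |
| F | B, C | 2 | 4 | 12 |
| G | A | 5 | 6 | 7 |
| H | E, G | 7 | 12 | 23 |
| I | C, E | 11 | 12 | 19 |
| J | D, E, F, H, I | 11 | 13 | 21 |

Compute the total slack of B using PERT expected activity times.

te_A = (9 + 4·13 + 17)/6 = 78/6 = 13
te_B = (3 + 4·5 + 19)/6 = 42/6 = 7
te_C = (7 + 4·12 + 17)/6 = 72/6 = 12
te_D = (12 + 4·13 + 14)/6 = 78/6 = 13
te_E = (1 + 4·3 + 5)/6 = 18/6 = 3
te_F = (2 + 4·4 + 12)/6 = 30/6 = 5
te_G = (5 + 4·6 + 7)/6 = 36/6 = 6
te_H = (7 + 4·12 + 23)/6 = 78/6 = 13
te_I = (11 + 4·12 + 19)/6 = 78/6 = 13
te_J = (11 + 4·13 + 21)/6 = 84/6 = 14

Forward pass:
ES_A = 0; EF_A = 13
ES_B = 0; EF_B = 7
ES_C = 13; EF_C = 13+12 = 25
ES_D = 7; EF_D = 7+13 = 20
ES_E = 7; EF_E = 7+3 = 10
ES_F = max(EF_B=7, EF_C=25) = 25; EF_F = 25+5 = 30
ES_G = 13; EF_G = 13+6 = 19
ES_H = max(EF_E=10, EF_G=19) = 19; EF_H = 19+13 = 32
ES_I = max(EF_C=25, EF_E=10) = 25; EF_I = 25+13 = 38
ES_J = max(EF_D=20, EF_E=10, EF_F=30, EF_H=32, EF_I=38) = 38; EF_J = 38+14 = 52
Expected project duration μ = 52 days. Critical path: A → C → I → J.

Backward pass:
LF_J = 52; LS_J = 52−14 = 38
LF_I = LS_J = 38; LS_I = 38−13 = 25
LF_H = LS_J = 38; LS_H = 38−13 = 25
LF_G = LS_H = 25; LS_G = 25−6 = 19
LF_F = LS_J = 38; LS_F = 38−5 = 33
LF_E = min(LS_H=25, LS_I=25, LS_J=38) = 25; LS_E = 25−3 = 22
LF_D = LS_J = 38; LS_D = 38−13 = 25
LF_C = min(LS_F=33, LS_I=25) = 25; LS_C = 25−12 = 13
LF_B = min(LS_D=25, LS_E=22, LS_F=33) = 22; LS_B = 22−7 = 15
LF_A = min(LS_C=13, LS_G=19) = 13; LS_A = 13−13 = 0
Slack_B = LS_B − ES_B = 15 − 0 = 15

15 days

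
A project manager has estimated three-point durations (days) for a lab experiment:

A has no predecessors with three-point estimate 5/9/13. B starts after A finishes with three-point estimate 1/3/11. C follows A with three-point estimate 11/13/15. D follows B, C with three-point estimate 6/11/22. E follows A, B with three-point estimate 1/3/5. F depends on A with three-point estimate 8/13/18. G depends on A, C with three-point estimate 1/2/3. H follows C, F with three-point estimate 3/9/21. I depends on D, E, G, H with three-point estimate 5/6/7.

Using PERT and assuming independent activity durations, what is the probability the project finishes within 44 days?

0.903

te_A = (5 + 4·9 + 13)/6 = 54/6 = 9; σ²_A = ((13−5)/6)² = 1.778
te_B = (1 + 4·3 + 11)/6 = 24/6 = 4; σ²_B = ((11−1)/6)² = 2.778
te_C = (11 + 4·13 + 15)/6 = 78/6 = 13; σ²_C = ((15−11)/6)² = 0.444
te_D = (6 + 4·11 + 22)/6 = 72/6 = 12; σ²_D = ((22−6)/6)² = 7.111
te_E = (1 + 4·3 + 5)/6 = 18/6 = 3; σ²_E = ((5−1)/6)² = 0.444
te_F = (8 + 4·13 + 18)/6 = 78/6 = 13; σ²_F = ((18−8)/6)² = 2.778
te_G = (1 + 4·2 + 3)/6 = 12/6 = 2; σ²_G = ((3−1)/6)² = 0.111
te_H = (3 + 4·9 + 21)/6 = 60/6 = 10; σ²_H = ((21−3)/6)² = 9.000
te_I = (5 + 4·6 + 7)/6 = 36/6 = 6; σ²_I = ((7−5)/6)² = 0.111

Forward pass:
ES_A = 0; EF_A = 9
ES_B = 9; EF_B = 9+4 = 13
ES_C = 9; EF_C = 9+13 = 22
ES_D = max(EF_B=13, EF_C=22) = 22; EF_D = 22+12 = 34
ES_E = max(EF_A=9, EF_B=13) = 13; EF_E = 13+3 = 16
ES_F = 9; EF_F = 9+13 = 22
ES_G = max(EF_A=9, EF_C=22) = 22; EF_G = 22+2 = 24
ES_H = max(EF_C=22, EF_F=22) = 22; EF_H = 22+10 = 32
ES_I = max(EF_D=34, EF_E=16, EF_G=24, EF_H=32) = 34; EF_I = 34+6 = 40
Expected project duration μ = 40 days. Critical path: A → C → D → I.

Variance along critical path = 1.778 + 0.444 + 7.111 + 0.111 = 9.444; σ = √9.444 = 3.073 days.
Z = (44 − 40) / 3.073 = 1.302
P(T ≤ 44) = Φ(1.302) ≈ 0.903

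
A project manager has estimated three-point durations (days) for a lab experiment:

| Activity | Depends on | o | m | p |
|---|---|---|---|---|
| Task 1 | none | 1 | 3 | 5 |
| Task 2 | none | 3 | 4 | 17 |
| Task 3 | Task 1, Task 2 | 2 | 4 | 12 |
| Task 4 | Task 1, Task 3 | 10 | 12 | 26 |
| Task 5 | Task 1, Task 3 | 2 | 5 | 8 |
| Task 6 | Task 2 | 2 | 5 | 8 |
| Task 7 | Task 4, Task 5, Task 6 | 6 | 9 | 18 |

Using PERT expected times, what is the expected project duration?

te_Task 1 = (1 + 4·3 + 5)/6 = 18/6 = 3
te_Task 2 = (3 + 4·4 + 17)/6 = 36/6 = 6
te_Task 3 = (2 + 4·4 + 12)/6 = 30/6 = 5
te_Task 4 = (10 + 4·12 + 26)/6 = 84/6 = 14
te_Task 5 = (2 + 4·5 + 8)/6 = 30/6 = 5
te_Task 6 = (2 + 4·5 + 8)/6 = 30/6 = 5
te_Task 7 = (6 + 4·9 + 18)/6 = 60/6 = 10

Forward pass:
ES_Task 1 = 0; EF_Task 1 = 3
ES_Task 2 = 0; EF_Task 2 = 6
ES_Task 3 = max(EF_Task 1=3, EF_Task 2=6) = 6; EF_Task 3 = 6+5 = 11
ES_Task 4 = max(EF_Task 1=3, EF_Task 3=11) = 11; EF_Task 4 = 11+14 = 25
ES_Task 5 = max(EF_Task 1=3, EF_Task 3=11) = 11; EF_Task 5 = 11+5 = 16
ES_Task 6 = 6; EF_Task 6 = 6+5 = 11
ES_Task 7 = max(EF_Task 4=25, EF_Task 5=16, EF_Task 6=11) = 25; EF_Task 7 = 25+10 = 35
Expected project duration μ = 35 days. Critical path: Task 2 → Task 3 → Task 4 → Task 7.

35 days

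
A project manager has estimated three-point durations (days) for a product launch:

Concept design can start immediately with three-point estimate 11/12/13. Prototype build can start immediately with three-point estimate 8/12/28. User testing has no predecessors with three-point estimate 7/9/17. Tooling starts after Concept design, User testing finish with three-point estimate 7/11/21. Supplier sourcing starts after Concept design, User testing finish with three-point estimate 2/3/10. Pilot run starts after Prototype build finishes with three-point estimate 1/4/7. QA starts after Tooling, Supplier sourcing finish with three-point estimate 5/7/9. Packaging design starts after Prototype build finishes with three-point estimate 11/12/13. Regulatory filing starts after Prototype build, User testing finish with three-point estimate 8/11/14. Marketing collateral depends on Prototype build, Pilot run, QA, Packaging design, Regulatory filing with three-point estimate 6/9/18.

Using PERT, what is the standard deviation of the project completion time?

te_Concept design = (11 + 4·12 + 13)/6 = 72/6 = 12; σ²_Concept design = ((13−11)/6)² = 0.111
te_Prototype build = (8 + 4·12 + 28)/6 = 84/6 = 14; σ²_Prototype build = ((28−8)/6)² = 11.111
te_User testing = (7 + 4·9 + 17)/6 = 60/6 = 10; σ²_User testing = ((17−7)/6)² = 2.778
te_Tooling = (7 + 4·11 + 21)/6 = 72/6 = 12; σ²_Tooling = ((21−7)/6)² = 5.444
te_Supplier sourcing = (2 + 4·3 + 10)/6 = 24/6 = 4; σ²_Supplier sourcing = ((10−2)/6)² = 1.778
te_Pilot run = (1 + 4·4 + 7)/6 = 24/6 = 4; σ²_Pilot run = ((7−1)/6)² = 1.000
te_QA = (5 + 4·7 + 9)/6 = 42/6 = 7; σ²_QA = ((9−5)/6)² = 0.444
te_Packaging design = (11 + 4·12 + 13)/6 = 72/6 = 12; σ²_Packaging design = ((13−11)/6)² = 0.111
te_Regulatory filing = (8 + 4·11 + 14)/6 = 66/6 = 11; σ²_Regulatory filing = ((14−8)/6)² = 1.000
te_Marketing collateral = (6 + 4·9 + 18)/6 = 60/6 = 10; σ²_Marketing collateral = ((18−6)/6)² = 4.000

Forward pass:
ES_Concept design = 0; EF_Concept design = 12
ES_Prototype build = 0; EF_Prototype build = 14
ES_User testing = 0; EF_User testing = 10
ES_Tooling = max(EF_Concept design=12, EF_User testing=10) = 12; EF_Tooling = 12+12 = 24
ES_Supplier sourcing = max(EF_Concept design=12, EF_User testing=10) = 12; EF_Supplier sourcing = 12+4 = 16
ES_Pilot run = 14; EF_Pilot run = 14+4 = 18
ES_QA = max(EF_Tooling=24, EF_Supplier sourcing=16) = 24; EF_QA = 24+7 = 31
ES_Packaging design = 14; EF_Packaging design = 14+12 = 26
ES_Regulatory filing = max(EF_Prototype build=14, EF_User testing=10) = 14; EF_Regulatory filing = 14+11 = 25
ES_Marketing collateral = max(EF_Prototype build=14, EF_Pilot run=18, EF_QA=31, EF_Packaging design=26, EF_Regulatory filing=25) = 31; EF_Marketing collateral = 31+10 = 41
Expected project duration μ = 41 days. Critical path: Concept design → Tooling → QA → Marketing collateral.

Variance along critical path = 0.111 + 5.444 + 0.444 + 4.000 = 10.000
σ = √10.000 = 3.162 days

3.16 days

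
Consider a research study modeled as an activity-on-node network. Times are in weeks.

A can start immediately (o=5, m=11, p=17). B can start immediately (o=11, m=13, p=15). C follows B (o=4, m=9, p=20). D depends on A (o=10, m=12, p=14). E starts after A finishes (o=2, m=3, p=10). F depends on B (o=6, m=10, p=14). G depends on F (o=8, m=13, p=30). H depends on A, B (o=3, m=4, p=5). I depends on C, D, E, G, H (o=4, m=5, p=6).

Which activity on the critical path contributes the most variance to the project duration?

G

te_A = (5 + 4·11 + 17)/6 = 66/6 = 11; σ²_A = ((17−5)/6)² = 4.000
te_B = (11 + 4·13 + 15)/6 = 78/6 = 13; σ²_B = ((15−11)/6)² = 0.444
te_C = (4 + 4·9 + 20)/6 = 60/6 = 10; σ²_C = ((20−4)/6)² = 7.111
te_D = (10 + 4·12 + 14)/6 = 72/6 = 12; σ²_D = ((14−10)/6)² = 0.444
te_E = (2 + 4·3 + 10)/6 = 24/6 = 4; σ²_E = ((10−2)/6)² = 1.778
te_F = (6 + 4·10 + 14)/6 = 60/6 = 10; σ²_F = ((14−6)/6)² = 1.778
te_G = (8 + 4·13 + 30)/6 = 90/6 = 15; σ²_G = ((30−8)/6)² = 13.444
te_H = (3 + 4·4 + 5)/6 = 24/6 = 4; σ²_H = ((5−3)/6)² = 0.111
te_I = (4 + 4·5 + 6)/6 = 30/6 = 5; σ²_I = ((6−4)/6)² = 0.111

Forward pass:
ES_A = 0; EF_A = 11
ES_B = 0; EF_B = 13
ES_C = 13; EF_C = 13+10 = 23
ES_D = 11; EF_D = 11+12 = 23
ES_E = 11; EF_E = 11+4 = 15
ES_F = 13; EF_F = 13+10 = 23
ES_G = 23; EF_G = 23+15 = 38
ES_H = max(EF_A=11, EF_B=13) = 13; EF_H = 13+4 = 17
ES_I = max(EF_C=23, EF_D=23, EF_E=15, EF_G=38, EF_H=17) = 38; EF_I = 38+5 = 43
Expected project duration μ = 43 weeks. Critical path: B → F → G → I.

Variances on critical path: σ²_B=0.444, σ²_F=1.778, σ²_G=13.444, σ²_I=0.111.
Largest is σ²_G = 13.444.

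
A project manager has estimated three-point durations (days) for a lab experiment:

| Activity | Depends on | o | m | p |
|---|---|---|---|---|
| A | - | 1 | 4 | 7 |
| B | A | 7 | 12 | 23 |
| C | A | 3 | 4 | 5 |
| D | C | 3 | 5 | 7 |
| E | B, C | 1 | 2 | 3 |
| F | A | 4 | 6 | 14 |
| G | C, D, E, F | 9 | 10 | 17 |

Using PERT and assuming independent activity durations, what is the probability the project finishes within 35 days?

0.943

te_A = (1 + 4·4 + 7)/6 = 24/6 = 4; σ²_A = ((7−1)/6)² = 1.000
te_B = (7 + 4·12 + 23)/6 = 78/6 = 13; σ²_B = ((23−7)/6)² = 7.111
te_C = (3 + 4·4 + 5)/6 = 24/6 = 4; σ²_C = ((5−3)/6)² = 0.111
te_D = (3 + 4·5 + 7)/6 = 30/6 = 5; σ²_D = ((7−3)/6)² = 0.444
te_E = (1 + 4·2 + 3)/6 = 12/6 = 2; σ²_E = ((3−1)/6)² = 0.111
te_F = (4 + 4·6 + 14)/6 = 42/6 = 7; σ²_F = ((14−4)/6)² = 2.778
te_G = (9 + 4·10 + 17)/6 = 66/6 = 11; σ²_G = ((17−9)/6)² = 1.778

Forward pass:
ES_A = 0; EF_A = 4
ES_B = 4; EF_B = 4+13 = 17
ES_C = 4; EF_C = 4+4 = 8
ES_D = 8; EF_D = 8+5 = 13
ES_E = max(EF_B=17, EF_C=8) = 17; EF_E = 17+2 = 19
ES_F = 4; EF_F = 4+7 = 11
ES_G = max(EF_C=8, EF_D=13, EF_E=19, EF_F=11) = 19; EF_G = 19+11 = 30
Expected project duration μ = 30 days. Critical path: A → B → E → G.

Variance along critical path = 1.000 + 7.111 + 0.111 + 1.778 = 10.000; σ = √10.000 = 3.162 days.
Z = (35 − 30) / 3.162 = 1.581
P(T ≤ 35) = Φ(1.581) ≈ 0.943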